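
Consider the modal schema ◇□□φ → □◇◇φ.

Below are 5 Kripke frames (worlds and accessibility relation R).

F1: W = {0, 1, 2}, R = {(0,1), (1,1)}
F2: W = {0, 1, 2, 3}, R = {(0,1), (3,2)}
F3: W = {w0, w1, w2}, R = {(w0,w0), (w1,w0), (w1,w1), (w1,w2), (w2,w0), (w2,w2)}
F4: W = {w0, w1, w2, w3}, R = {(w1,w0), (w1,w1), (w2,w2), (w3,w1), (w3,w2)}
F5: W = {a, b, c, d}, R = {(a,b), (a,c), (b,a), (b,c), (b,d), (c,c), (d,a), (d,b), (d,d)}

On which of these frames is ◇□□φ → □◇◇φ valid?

F1, F3, F5

This is the axiom for a generalized confluence (Geach) condition; its first-order frame correspondent is ∀x ∀y ∀z ((xRy ∧ xRz) → ∃w (yR²w ∧ zR²w)).
F1: satisfies the condition.
F2: fails — 0R1, 0R1 but no w with 1R²w and 1R²w.
F3: satisfies the condition.
F4: fails — w1Rw0, w1Rw0 but no w with w0R²w and w0R²w.
F5: satisfies the condition.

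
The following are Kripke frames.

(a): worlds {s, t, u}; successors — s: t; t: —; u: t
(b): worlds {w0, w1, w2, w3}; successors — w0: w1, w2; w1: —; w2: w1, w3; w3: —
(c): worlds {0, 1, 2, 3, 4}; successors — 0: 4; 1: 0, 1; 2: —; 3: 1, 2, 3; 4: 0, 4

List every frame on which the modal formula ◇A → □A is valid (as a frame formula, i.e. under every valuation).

(a)

Frame correspondent (Sahlqvist): ∀x ∀y ∀z (Rxy ∧ Rxz → y = z) — i.e. partial functionality.
(a): holds.
(b): fails — w0 sees both w1 and w2.
(c): fails — 1 sees both 0 and 1.
Valid on: (a).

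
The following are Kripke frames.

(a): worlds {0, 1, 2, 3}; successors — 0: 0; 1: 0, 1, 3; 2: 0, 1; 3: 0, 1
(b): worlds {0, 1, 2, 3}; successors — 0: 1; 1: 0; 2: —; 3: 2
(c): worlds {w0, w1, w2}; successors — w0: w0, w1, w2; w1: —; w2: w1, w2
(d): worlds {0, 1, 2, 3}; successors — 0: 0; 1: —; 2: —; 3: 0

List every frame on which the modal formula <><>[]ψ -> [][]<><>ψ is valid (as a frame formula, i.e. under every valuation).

(a), (d)

The schema corresponds to a generalized confluence (Geach) condition: forall x forall y forall z ((x R^2 y & x R^2 z) -> exists w (yRw & z R^2 w)).
(a): holds.
(b): fails — 0R²0, 0R²0 but no w with 0Rw and 0R²w.
(c): fails — w0R²w0, w0R²w1 but no w with w0Rw and w1R²w.
(d): holds.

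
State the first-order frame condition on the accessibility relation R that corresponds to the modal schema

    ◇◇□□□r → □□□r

∀x ∀y ∀z ((xR²y ∧ xR³z) → ∃w (yR³w ∧ z = w))

This is a Sahlqvist (Geach-type) schema ◇^2□^3r → □^3◇^0r.
Minimal-valuation argument: fix x; take any y with xR^2y and any z with xR^3z. Set V(r) to the set of worlds R-reachable from y in exactly 3 steps. Then □^3r holds at y, so the antecedent holds at x; validity forces ◇^0r at z, giving a w with zR^0w and yR^3w.
First-order correspondent: ∀x ∀y ∀z ((xR²y ∧ xR³z) → ∃w (yR³w ∧ z = w)).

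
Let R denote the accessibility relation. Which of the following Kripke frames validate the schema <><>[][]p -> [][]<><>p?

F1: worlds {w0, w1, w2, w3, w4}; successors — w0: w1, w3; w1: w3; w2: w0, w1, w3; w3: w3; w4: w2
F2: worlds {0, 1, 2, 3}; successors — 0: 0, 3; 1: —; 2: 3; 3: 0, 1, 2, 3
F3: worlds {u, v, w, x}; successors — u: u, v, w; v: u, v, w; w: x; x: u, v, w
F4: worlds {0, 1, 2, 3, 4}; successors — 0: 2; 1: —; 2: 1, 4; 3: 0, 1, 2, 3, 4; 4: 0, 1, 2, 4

This is the axiom for a generalized confluence (Geach) condition; its first-order frame correspondent is forall x forall y forall z ((x R^2 y & x R^2 z) -> exists w (y R^2 w & z R^2 w)).
F1: holds.
F2: fails — 0R²0, 0R²1 but no w with 0R²w and 1R²w.
F3: holds.
F4: fails — 0R²1, 0R²1 but no w with 1R²w and 1R²w.
Valid on: F1, F3.

F1, F3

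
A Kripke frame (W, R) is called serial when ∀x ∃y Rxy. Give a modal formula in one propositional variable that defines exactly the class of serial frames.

The condition is seriality. The D schema □s → ◇s defines it.

□s → ◇s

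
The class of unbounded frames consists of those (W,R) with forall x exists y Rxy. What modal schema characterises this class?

□ψ → ◇ψ

A defining formula is □ψ → ◇ψ (the D axiom).
Suppose □ψ→◇ψ is valid. At any x set V(ψ)=W. Then □ψ at x, so ◇ψ at x, so x has a successor.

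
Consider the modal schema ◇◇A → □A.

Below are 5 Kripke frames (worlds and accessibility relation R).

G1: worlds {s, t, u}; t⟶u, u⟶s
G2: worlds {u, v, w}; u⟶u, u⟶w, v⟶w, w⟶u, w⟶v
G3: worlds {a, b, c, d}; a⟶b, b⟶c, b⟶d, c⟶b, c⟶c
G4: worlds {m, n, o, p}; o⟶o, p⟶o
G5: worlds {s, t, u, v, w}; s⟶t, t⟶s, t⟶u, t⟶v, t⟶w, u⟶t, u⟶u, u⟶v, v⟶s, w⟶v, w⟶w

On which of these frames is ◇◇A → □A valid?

G4

The schema corresponds to a generalized confluence (Geach) condition: ∀x ∀y ∀z ((xR²y ∧ xRz) → ∃w (y = w ∧ z = w)).
G1: fails — tR²s, tRu but s ≠ u.
G2: fails — uR²u, uRw but u ≠ w.
G3: fails — aR²c, aRb but c ≠ b.
G4: ✓.
G5: fails — sR²s, sRt but s ≠ t.
Valid on: G4.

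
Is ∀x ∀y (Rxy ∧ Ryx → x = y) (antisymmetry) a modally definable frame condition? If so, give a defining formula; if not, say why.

Not definable by any modal formula

If a class were modally definable it would be closed under surjective bounded morphisms (Goldblatt–Thomason).
The 4-cycle (worlds w0,w1,w2,w3 with w0→w1→w2→w3→w0) is antisymmetric. Sending even-indexed worlds to a and odd-indexed worlds to b is a surjective bounded morphism onto the two-world frame with a↔b, which is not antisymmetric.
So no modal formula (or set of formulas) defines exactly the antisymmetric frames.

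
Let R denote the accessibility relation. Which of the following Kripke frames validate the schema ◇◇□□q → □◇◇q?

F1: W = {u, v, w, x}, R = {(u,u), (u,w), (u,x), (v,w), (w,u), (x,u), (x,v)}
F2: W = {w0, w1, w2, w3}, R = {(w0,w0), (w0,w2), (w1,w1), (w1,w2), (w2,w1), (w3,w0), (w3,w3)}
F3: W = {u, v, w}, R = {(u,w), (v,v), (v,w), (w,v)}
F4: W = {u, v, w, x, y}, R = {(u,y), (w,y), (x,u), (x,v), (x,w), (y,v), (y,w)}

This is the axiom for a generalized confluence (Geach) condition; its first-order frame correspondent is ∀x ∀y ∀z ((xR²y ∧ xRz) → ∃w (yR²w ∧ zR²w)).
F1: satisfies the condition.
F2: satisfies the condition.
F3: satisfies the condition.
F4: fails — uR²v, uRy but no t with vR²t and yR²t.
Valid on: F1, F2, F3.

F1, F2, F3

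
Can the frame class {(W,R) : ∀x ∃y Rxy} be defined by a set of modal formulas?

Definable; □q → ◇q defines it

This is a Sahlqvist condition; the D axiom □q → ◇q defines it.
Suppose □q→◇q is valid. At any x set V(q)=W. Then □q at x, so ◇q at x, so x has a successor.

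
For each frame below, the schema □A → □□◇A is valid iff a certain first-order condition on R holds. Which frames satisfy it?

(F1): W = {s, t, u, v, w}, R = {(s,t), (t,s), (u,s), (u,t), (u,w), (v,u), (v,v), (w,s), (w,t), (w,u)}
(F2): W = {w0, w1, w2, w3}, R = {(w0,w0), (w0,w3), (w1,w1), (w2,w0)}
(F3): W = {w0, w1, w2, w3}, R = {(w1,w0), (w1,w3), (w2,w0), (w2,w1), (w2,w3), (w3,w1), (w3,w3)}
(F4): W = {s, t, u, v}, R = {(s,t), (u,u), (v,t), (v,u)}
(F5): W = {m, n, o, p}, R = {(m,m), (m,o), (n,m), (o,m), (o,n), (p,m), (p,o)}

(F4), (F5)

This is the axiom for a generalized confluence (Geach) condition; its first-order frame correspondent is ∀x ∀z (xR²z → ∃w (xRw ∧ zRw)).
(F1): fails — vR²s but no w* with vRw* and sRw*.
(F2): fails — w0R²w3 but no w with w0Rw and w3Rw.
(F3): fails — w2R²w0 but no w with w2Rw and w0Rw.
(F4): condition met.
(F5): condition met.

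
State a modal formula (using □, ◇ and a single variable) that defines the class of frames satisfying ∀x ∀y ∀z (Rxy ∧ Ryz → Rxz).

□p → □□p

This is transitivity; the standard corresponding axiom is 4: □p → □□p.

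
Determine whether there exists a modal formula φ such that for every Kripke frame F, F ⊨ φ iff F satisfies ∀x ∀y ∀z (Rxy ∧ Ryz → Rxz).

Definable; □p → □□p defines it

The condition is transitivity. A defining modal formula is □p → □□p.
Suppose □p→□□p is valid. Take Rxy, Ryz and set V(p)={w : Rxw}. Then □p at x, so □□p at x, so □p at y, so p at z, i.e. Rxz.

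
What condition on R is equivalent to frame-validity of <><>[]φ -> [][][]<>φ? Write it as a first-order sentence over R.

This is a Sahlqvist (Geach-type) schema ◇^2□^1φ → □^3◇^1φ.
Minimal-valuation argument: fix x; take any y with xR^2y and any z with xR^3z. Set V(φ) to the set of worlds R-reachable from y in exactly 1 step. Then □^1φ holds at y, so the antecedent holds at x; validity forces ◇^1φ at z, giving a w with zR^1w and yR^1w.
First-order correspondent: forall x forall y forall z ((x R^2 y & x R^3 z) -> exists w (yRw & zRw)).

forall x forall y forall z ((x R^2 y & x R^3 z) -> exists w (yRw & zRw))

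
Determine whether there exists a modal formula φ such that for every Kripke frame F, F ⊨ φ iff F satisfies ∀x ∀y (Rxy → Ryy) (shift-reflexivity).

Yes — defined by □(□q → q)

The condition is shift-reflexivity. A defining modal formula is □(□q → q).
Suppose □(□q→q) is valid. Take Rxy and set V(q)={w : Ryw}. Then at y, □q holds; since □(□q→q) at x, □q→q at y, so q at y, i.e. Ryy.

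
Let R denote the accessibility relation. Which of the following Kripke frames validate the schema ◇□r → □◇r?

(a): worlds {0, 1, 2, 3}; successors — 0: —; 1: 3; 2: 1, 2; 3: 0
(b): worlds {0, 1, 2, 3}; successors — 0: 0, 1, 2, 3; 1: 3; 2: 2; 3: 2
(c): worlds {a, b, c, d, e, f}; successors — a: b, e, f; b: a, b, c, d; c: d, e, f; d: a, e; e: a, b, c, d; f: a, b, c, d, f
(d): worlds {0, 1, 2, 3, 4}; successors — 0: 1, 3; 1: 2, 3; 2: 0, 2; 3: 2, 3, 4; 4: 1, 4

(c)

Frame correspondent (Sahlqvist): ∀x ∀y ∀z (Rxy ∧ Rxz → ∃w (Ryw ∧ Rzw)) — i.e. convergence.
(a): fails — R22 and R21 but 2 and 1 have no common successor.
(b): fails — R02 and R01 but 2 and 1 have no common successor.
(c): holds.
(d): fails — R20 and R22 but 0 and 2 have no common successor.
Valid on: (c).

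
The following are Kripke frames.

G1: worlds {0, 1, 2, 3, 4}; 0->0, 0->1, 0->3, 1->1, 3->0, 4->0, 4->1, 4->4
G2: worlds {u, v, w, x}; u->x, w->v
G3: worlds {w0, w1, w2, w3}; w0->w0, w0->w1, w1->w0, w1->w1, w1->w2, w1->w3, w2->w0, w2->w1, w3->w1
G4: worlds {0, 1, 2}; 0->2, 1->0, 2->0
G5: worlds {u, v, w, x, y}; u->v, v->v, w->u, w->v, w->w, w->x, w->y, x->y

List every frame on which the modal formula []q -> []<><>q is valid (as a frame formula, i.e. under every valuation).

G1, G3, G4

This is the axiom for a generalized confluence (Geach) condition; its first-order frame correspondent is forall x forall z (xRz -> exists w (xRw & z R^2 w)).
G1: condition met.
G2: fails — uRx but no t with uRt and xR²t.
G3: condition met.
G4: condition met.
G5: fails — wRx but no t with wRt and xR²t.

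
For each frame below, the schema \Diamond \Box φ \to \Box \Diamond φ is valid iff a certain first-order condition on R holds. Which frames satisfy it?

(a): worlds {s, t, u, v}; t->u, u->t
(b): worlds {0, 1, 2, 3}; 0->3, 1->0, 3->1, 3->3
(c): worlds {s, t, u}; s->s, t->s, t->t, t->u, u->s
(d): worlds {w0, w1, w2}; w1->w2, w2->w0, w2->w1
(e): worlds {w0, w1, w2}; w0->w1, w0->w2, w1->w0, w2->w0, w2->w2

Frame correspondent (Sahlqvist): \forall x \forall y \forall z (Rxy \wedge Rxz \to \exists w (Ryw \wedge Rzw)) — i.e. convergence.
(a): condition met.
(b): fails — R33 and R31 but 3 and 1 have no common successor.
(c): condition met.
(d): fails — Rw2w0 and Rw2w0 but w0 and w0 have no common successor.
(e): condition met.
Valid on: (a), (c), (e).

(a), (c), (e)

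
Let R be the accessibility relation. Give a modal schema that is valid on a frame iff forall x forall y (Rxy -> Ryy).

A defining formula is □(□ψ → ψ) (the T□ axiom).
Suppose □(□ψ→ψ) is valid. Take Rxy and set V(ψ)={w : Ryw}. Then at y, □ψ holds; since □(□ψ→ψ) at x, □ψ→ψ at y, so ψ at y, i.e. Ryy.

□(□ψ → ψ)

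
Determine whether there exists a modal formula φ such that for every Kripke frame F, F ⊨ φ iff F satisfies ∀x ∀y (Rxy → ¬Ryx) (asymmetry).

Modal frame validity is preserved under surjective bounded morphisms.
The 5-cycle (worlds s,t,u,v,w with s→t→u→v→w→s) is asymmetric. Mapping every world to a single reflexive point • is a surjective bounded morphism, and the reflexive point is not asymmetric (R•• but asymmetry requires ¬R••).
So no modal formula (or set of formulas) defines exactly the asymmetric frames.

Not definable by any modal formula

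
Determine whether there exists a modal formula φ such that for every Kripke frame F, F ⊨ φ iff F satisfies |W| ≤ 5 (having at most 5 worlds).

Any modally definable frame class is closed under disjoint unions.
Any modal formula valid on each of 6 disjoint one-world frames is valid on their disjoint union (validity is preserved under disjoint unions). Each one-world frame has |W|=1≤5, but the union has |W|=6.
So the class is not modally definable.

No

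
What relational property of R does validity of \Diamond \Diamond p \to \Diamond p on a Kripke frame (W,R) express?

transitivity

Replacing p by ¬p and contraposing gives the equivalent schema □p → □□p.
Suppose □p→□□p is valid. Take Rxy, Ryz and set V(p)={w : Rxw}. Then □p at x, so □□p at x, so □p at y, so p at z, i.e. Rxz.
Conversely, on a frame with transitivity the schema holds at every world under every valuation.
Frame condition: \forall x \forall y \forall z (Rxy \wedge Ryz \to Rxz).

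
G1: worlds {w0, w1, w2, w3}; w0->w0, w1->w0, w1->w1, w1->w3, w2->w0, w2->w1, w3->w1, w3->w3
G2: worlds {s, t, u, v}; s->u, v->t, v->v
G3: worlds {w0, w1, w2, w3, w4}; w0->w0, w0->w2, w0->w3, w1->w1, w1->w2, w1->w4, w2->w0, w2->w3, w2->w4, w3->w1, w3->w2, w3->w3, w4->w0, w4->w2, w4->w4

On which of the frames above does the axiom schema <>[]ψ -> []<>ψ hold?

The schema corresponds to convergence: forall x forall y forall z (Rxy & Rxz -> exists w (Ryw & Rzw)).
G1: fails — Rw1w0 and Rw1w3 but w0 and w3 have no common successor.
G2: fails — Rsu and Rsu but u and u have no common successor.
G3: satisfies the condition.
Valid on: G3.

G3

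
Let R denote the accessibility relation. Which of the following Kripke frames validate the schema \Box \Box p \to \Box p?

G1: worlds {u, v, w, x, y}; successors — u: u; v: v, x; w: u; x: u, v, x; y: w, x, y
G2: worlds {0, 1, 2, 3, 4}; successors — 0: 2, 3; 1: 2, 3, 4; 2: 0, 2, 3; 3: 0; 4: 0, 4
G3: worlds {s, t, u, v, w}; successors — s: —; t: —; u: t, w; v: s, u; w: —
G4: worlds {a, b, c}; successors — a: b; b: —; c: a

Frame correspondent (Sahlqvist): \forall x \forall y (Rxy \to \exists z (Rxz \wedge Rzy)) — i.e. density.
G1: ✓.
G2: fails — R30 but no z with R3z and Rz0.
G3: fails — Rvu but no z with Rvz and Rzu.
G4: fails — Rca but no z with Rcz and Rza.

G1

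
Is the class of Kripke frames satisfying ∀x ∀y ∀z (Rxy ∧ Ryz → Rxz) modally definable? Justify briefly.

This is a Sahlqvist condition; the 4 axiom □q → □□q defines it.
Suppose □q→□□q is valid. Take Rxy, Ryz and set V(q)={w : Rxw}. Then □q at x, so □□q at x, so □q at y, so q at z, i.e. Rxz.

Definable; □q → □□q defines it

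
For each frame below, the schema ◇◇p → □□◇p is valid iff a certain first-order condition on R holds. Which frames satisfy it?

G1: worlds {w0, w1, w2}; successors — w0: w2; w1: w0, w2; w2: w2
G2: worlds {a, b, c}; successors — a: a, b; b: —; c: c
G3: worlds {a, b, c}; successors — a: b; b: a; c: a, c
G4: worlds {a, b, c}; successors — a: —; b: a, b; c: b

The schema corresponds to a generalized confluence (Geach) condition: ∀x ∀y ∀z ((xR²y ∧ xR²z) → ∃w (y = w ∧ zRw)).
G1: ✓.
G2: fails — aR²a, aR²b but no w with a=w and bRw.
G3: fails — aR²a, aR²a but no w with a=w and aRw.
G4: fails — bR²a, bR²a but no w with a=w and aRw.
Valid on: G1.

G1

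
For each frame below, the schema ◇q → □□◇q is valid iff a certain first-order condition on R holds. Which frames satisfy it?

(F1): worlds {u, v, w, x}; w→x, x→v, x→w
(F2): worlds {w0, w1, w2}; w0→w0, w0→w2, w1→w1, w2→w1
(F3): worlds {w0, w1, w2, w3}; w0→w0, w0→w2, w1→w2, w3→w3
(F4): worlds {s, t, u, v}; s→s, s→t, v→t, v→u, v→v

none

The schema corresponds to a generalized confluence (Geach) condition: ∀x ∀y ∀z ((xRy ∧ xR²z) → ∃w (y = w ∧ zRw)).
(F1): fails — wRx, wR²v but no t with x=t and vRt.
(F2): fails — w0Rw0, w0R²w1 but no w with w0=w and w1Rw.
(F3): fails — w0Rw0, w0R²w2 but no w with w0=w and w2Rw.
(F4): fails — sRs, sR²t but no w with s=w and tRw.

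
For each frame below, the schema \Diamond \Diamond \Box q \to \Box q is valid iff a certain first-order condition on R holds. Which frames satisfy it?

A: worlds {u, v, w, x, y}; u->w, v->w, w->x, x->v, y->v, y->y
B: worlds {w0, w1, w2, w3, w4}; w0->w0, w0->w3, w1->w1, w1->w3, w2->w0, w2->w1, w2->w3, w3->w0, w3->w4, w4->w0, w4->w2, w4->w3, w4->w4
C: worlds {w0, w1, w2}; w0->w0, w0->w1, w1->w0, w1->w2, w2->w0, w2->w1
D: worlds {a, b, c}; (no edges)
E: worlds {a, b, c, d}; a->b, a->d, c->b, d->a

The schema corresponds to a generalized confluence (Geach) condition: \forall x \forall y \forall z ((x R^2 y \wedge xRz) \to \exists w (yRw \wedge z = w)).
A: fails — uR²x, uRw but no t with xRt and w=t.
B: fails — w0R²w3, w0Rw3 but no w with w3Rw and w3=w.
C: fails — w0R²w1, w0Rw1 but no w with w1Rw and w1=w.
D: condition met.
E: fails — dR²b, dRa but no w with bRw and a=w.
Valid on: D.

D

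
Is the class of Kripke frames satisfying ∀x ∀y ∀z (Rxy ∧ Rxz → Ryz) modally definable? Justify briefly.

Yes: it is the Euclidean property, defined by the 5 schema ◇q → □◇q.
Suppose ◇q→□◇q is valid. Take Rxy, Rxz and set V(q)={y}. Then ◇q at x, so □◇q at x, so ◇q at z, so some w with Rzw has q; w=y, i.e. Rzy. By symmetry of the argument, Ryz.

Yes, by ◇q → □◇q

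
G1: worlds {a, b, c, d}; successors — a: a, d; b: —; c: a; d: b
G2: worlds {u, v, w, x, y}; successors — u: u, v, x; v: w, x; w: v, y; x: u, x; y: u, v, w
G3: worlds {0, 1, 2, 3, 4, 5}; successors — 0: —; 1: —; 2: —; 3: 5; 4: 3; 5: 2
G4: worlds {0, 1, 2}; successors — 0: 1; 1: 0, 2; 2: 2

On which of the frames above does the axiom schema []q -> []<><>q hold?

The schema corresponds to a generalized confluence (Geach) condition: forall x forall z (xRz -> exists w (xRw & z R^2 w)).
G1: fails — aRd but no w with aRw and dR²w.
G2: satisfies the condition.
G3: fails — 3R5 but no w with 3Rw and 5R²w.
G4: satisfies the condition.

G2, G4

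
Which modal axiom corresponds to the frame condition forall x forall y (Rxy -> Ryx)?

s → □◇s

This is symmetry; the standard corresponding axiom is B: s → □◇s.
Suppose s→□◇s is valid. Take Rxy and set V(s)={x}. Then s at x, so □◇s at x, so ◇s at y, so some z with Ryz has s; z=x, i.e. Ryx.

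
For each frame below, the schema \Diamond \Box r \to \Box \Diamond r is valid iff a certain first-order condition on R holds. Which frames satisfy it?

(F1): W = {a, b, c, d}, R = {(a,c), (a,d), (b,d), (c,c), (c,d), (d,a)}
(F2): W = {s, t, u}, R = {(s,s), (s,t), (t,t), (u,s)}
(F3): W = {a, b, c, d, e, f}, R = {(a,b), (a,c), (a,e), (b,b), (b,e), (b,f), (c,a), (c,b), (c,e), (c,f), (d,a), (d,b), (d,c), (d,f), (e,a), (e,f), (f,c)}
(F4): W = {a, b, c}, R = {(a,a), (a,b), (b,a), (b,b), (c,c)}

(F2), (F4)

The schema corresponds to convergence: \forall x \forall y \forall z (Rxy \wedge Rxz \to \exists w (Ryw \wedge Rzw)).
(F1): fails — Rac and Rad but c and d have no common successor.
(F2): ✓.
(F3): fails — Rbf and Rbb but f and b have no common successor.
(F4): ✓.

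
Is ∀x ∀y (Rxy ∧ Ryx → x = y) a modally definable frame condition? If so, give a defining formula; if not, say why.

Not definable by any modal formula

Modal frame validity is preserved under surjective bounded morphisms.
The 4-cycle (worlds a,b,c,d with a→b→c→d→a) is antisymmetric. Sending even-indexed worlds to • and odd-indexed worlds to ∘ is a surjective bounded morphism onto the two-world frame with •↔∘, which is not antisymmetric.
So the class is not modally definable.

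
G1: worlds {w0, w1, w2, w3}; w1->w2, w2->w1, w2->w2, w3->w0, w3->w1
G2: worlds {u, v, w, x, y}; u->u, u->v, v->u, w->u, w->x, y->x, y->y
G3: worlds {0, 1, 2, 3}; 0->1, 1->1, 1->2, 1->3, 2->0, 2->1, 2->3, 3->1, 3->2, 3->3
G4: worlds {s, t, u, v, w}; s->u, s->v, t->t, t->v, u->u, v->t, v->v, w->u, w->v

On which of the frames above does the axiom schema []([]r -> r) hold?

G4

The schema corresponds to shift-reflexivity: forall x forall y (Rxy -> Ryy).
G1: fails — Rw3w1 but not Rw1w1.
G2: fails — Ruv but not Rvv.
G3: fails — R32 but not R22.
G4: condition met.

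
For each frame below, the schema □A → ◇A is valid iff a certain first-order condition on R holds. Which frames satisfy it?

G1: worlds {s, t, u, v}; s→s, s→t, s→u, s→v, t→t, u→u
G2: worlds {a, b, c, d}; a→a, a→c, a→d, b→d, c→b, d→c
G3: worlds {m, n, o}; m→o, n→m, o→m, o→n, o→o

This is the axiom for seriality; its first-order frame correspondent is ∀x ∃y Rxy.
G1: fails — world v has no successor.
G2: holds.
G3: holds.
Valid on: G2, G3.

G2, G3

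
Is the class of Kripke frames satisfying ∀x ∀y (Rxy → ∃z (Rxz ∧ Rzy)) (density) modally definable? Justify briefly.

The condition is density. A defining modal formula is □□r → □r.
Suppose □□r→□r is valid. Take Rxy and set V(r)={w : xR²w}. Then □□r at x, so □r at x, so r at y, i.e. ∃z(Rxz∧Rzy).

Definable; □□r → □r defines it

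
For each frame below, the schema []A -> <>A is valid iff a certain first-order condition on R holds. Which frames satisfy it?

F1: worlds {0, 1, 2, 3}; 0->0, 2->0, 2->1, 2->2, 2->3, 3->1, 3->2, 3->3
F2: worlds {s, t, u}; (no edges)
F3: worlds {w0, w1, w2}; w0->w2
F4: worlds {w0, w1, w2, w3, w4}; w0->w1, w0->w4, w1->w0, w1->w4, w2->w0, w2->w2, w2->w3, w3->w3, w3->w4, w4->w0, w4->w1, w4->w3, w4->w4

F4

The schema corresponds to seriality: forall x exists y Rxy.
F1: fails — world 1 has no successor.
F2: fails — world s has no successor.
F3: fails — world w1 has no successor.
F4: ✓.
Valid on: F4.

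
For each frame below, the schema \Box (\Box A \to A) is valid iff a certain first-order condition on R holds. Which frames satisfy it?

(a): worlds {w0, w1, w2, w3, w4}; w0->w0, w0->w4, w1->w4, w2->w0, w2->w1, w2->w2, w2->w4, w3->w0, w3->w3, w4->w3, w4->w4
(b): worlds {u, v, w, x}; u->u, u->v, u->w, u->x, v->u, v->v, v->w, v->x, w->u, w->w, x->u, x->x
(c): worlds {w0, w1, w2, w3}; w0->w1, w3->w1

This is the axiom for shift-reflexivity; its first-order frame correspondent is \forall x \forall y (Rxy \to Ryy).
(a): fails — Rw2w1 but not Rw1w1.
(b): satisfies the condition.
(c): fails — Rw0w1 but not Rw1w1.

(b)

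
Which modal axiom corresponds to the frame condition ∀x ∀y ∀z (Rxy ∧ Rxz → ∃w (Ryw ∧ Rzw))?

◇□q → □◇q

The condition is convergence. The .2 schema ◇□q → □◇q defines it.
Suppose ◇□q→□◇q is valid. Take Rxy, Rxz and set V(q)={w : Ryw}. Then □q at y so ◇□q at x, so □◇q at x, so ◇q at z, giving w with Rzw and Ryw.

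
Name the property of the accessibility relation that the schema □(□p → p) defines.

Suppose □(□p→p) is valid. Take Rxy and set V(p)={w : Ryw}. Then at y, □p holds; since □(□p→p) at x, □p→p at y, so p at y, i.e. Ryy.
Conversely, any frame satisfying ∀x ∀y (Rxy → Ryy) validates the schema.
So the correspondent is shift-reflexivity.

shift-reflexivity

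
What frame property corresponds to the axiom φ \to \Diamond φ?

This is a form of the T axiom.
It corresponds to reflexivity: \forall x Rxx.

Reflexivity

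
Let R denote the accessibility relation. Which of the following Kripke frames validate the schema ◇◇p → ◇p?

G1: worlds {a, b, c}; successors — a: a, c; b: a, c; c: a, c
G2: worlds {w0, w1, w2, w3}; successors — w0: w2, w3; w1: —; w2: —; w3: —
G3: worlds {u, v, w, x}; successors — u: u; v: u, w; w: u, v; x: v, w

G1, G2

This is the axiom for transitivity; its first-order frame correspondent is ∀x ∀y ∀z (Rxy ∧ Ryz → Rxz).
G1: holds.
G2: holds.
G3: fails — Rxw and Rwu but not Rxu.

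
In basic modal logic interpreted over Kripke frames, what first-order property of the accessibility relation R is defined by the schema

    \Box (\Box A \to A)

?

shift-reflexivity

Suppose □(□A→A) is valid. Take Rxy and set V(A)={w : Ryw}. Then at y, □A holds; since □(□A→A) at x, □A→A at y, so A at y, i.e. Ryy.
Conversely, on a frame with shift-reflexivity the schema holds at every world under every valuation.
So the correspondent is shift-reflexivity.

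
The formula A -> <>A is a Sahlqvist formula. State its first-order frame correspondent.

This is a form of the T axiom.
Its frame correspondent is reflexivity — forall x Rxx.

reflexivity: forall x Rxx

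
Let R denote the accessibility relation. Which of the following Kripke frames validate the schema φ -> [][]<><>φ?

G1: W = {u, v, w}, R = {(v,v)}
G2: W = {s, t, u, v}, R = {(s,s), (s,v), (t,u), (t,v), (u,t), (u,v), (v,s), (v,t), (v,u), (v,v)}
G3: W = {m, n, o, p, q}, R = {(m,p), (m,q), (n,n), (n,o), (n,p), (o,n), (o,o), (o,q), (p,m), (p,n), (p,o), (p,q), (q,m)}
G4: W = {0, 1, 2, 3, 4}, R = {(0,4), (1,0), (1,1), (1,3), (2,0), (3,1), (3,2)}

This is the axiom for a generalized confluence (Geach) condition; its first-order frame correspondent is forall x forall z (x R^2 z -> exists w (x = w & z R^2 w)).
G1: holds.
G2: holds.
G3: fails — mR²q but no w with m=w and qR²w.
G4: fails — 1R²0 but no w with 1=w and 0R²w.

G1, G2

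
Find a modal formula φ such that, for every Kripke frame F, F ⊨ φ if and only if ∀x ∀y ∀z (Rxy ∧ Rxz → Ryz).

A defining formula is ◇q → □◇q (the 5 axiom).

◇q → □◇q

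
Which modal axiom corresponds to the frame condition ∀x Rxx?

□p → p

The condition is reflexivity. The T schema □p → p defines it.
Suppose □p→p is valid. At any x set V(p)={w : Rxw}. Then □p holds at x, so p holds at x, i.e. Rxx.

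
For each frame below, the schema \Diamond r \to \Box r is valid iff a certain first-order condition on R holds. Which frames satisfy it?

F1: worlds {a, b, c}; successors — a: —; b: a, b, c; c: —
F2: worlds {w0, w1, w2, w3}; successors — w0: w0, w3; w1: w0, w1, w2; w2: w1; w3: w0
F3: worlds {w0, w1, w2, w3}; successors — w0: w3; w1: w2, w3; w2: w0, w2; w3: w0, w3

This is the axiom for partial functionality; its first-order frame correspondent is \forall x \forall y \forall z (Rxy \wedge Rxz \to y = z).
F1: fails — b sees both a and b.
F2: fails — w0 sees both w0 and w3.
F3: fails — w1 sees both w2 and w3.
Valid on no frame.

none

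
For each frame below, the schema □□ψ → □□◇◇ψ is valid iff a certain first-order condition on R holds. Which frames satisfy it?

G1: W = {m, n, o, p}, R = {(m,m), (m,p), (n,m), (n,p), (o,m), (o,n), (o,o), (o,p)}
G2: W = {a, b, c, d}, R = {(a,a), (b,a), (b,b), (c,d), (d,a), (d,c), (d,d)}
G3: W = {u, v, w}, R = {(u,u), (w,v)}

G2, G3

This is the axiom for a generalized confluence (Geach) condition; its first-order frame correspondent is ∀x ∀z (xR²z → ∃w (xR²w ∧ zR²w)).
G1: fails — mR²p but no w with mR²w and pR²w.
G2: satisfies the condition.
G3: satisfies the condition.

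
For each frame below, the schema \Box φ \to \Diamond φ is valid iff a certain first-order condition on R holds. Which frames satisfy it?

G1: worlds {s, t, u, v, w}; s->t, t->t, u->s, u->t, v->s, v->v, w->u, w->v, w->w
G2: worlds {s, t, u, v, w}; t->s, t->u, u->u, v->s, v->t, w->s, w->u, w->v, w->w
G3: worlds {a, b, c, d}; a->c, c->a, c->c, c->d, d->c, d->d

G1

This is the axiom for seriality; its first-order frame correspondent is \forall x \exists y Rxy.
G1: ✓.
G2: fails — world s has no successor.
G3: fails — world b has no successor.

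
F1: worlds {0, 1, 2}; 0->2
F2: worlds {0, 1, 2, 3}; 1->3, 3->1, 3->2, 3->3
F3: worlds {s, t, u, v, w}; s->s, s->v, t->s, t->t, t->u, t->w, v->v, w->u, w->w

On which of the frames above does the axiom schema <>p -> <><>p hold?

F2, F3

This is the axiom for a generalized confluence (Geach) condition; its first-order frame correspondent is forall x forall y (xRy -> exists w (y = w & x R^2 w)).
F1: fails — 0R2 but no w with 2=w and 0R²w.
F2: satisfies the condition.
F3: satisfies the condition.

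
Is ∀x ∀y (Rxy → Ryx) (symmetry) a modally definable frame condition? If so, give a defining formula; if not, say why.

Yes — defined by p → □◇p

This is a Sahlqvist condition; the B axiom p → □◇p defines it.
Suppose p→□◇p is valid. Take Rxy and set V(p)={x}. Then p at x, so □◇p at x, so ◇p at y, so some z with Ryz has p; z=x, i.e. Ryx.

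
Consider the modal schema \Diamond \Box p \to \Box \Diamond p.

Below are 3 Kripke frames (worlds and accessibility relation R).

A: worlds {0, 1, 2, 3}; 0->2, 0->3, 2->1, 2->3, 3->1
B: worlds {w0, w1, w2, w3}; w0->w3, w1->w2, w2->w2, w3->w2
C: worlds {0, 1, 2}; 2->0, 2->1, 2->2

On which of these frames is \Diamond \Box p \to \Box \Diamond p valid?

B

Frame correspondent (Sahlqvist): \forall x \forall y \forall z (Rxy \wedge Rxz \to \exists w (Ryw \wedge Rzw)) — i.e. convergence.
A: fails — R23 and R21 but 3 and 1 have no common successor.
B: condition met.
C: fails — R22 and R20 but 2 and 0 have no common successor.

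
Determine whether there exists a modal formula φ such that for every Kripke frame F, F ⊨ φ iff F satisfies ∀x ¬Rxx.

Not definable by any modal formula

Modal frame validity is preserved under surjective bounded morphisms.
The 5-cycle (worlds w0,w1,w2,w3,w4 with w0→w1→w2→w3→w4→w0) is irreflexive, and the map sending every world to a single reflexive point • is a surjective bounded morphism (forth: every edge maps to (•,•); back: every world has a successor). So any modal formula valid on the 5-cycle is also valid on the reflexive point, which is not irreflexive.
Hence irreflexivity is not modally definable.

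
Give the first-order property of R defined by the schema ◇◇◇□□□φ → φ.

∀x ∀y (xR³y → ∃w (yR³w ∧ x = w))

This is a Sahlqvist (Geach-type) schema ◇^3□^3φ → □^0◇^0φ.
First-order correspondent: ∀x ∀y (xR³y → ∃w (yR³w ∧ x = w)).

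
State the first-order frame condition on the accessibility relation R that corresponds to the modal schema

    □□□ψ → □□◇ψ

This is a Sahlqvist (Geach-type) schema ◇^0□^3ψ → □^2◇^1ψ.
Minimal-valuation argument: fix x; take any y with xR^0y and any z with xR^2z. Set V(ψ) to the set of worlds R-reachable from y in exactly 3 steps. Then □^3ψ holds at y, so the antecedent holds at x; validity forces ◇^1ψ at z, giving a w with zR^1w and yR^3w.
First-order correspondent: ∀x ∀z (xR²z → ∃w (xR³w ∧ zRw)).

∀x ∀z (xR²z → ∃w (xR³w ∧ zRw))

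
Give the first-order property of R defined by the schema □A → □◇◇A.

This is a Sahlqvist (Geach-type) schema ◇^0□^1A → □^1◇^2A.
Minimal-valuation argument: fix x; take any y with xR^0y and any z with xR^1z. Set V(A) to the set of worlds R-reachable from y in exactly 1 step. Then □^1A holds at y, so the antecedent holds at x; validity forces ◇^2A at z, giving a w with zR^2w and yR^1w.
First-order correspondent: ∀x ∀z (xRz → ∃w (xRw ∧ zR²w)).

∀x ∀z (xRz → ∃w (xRw ∧ zR²w))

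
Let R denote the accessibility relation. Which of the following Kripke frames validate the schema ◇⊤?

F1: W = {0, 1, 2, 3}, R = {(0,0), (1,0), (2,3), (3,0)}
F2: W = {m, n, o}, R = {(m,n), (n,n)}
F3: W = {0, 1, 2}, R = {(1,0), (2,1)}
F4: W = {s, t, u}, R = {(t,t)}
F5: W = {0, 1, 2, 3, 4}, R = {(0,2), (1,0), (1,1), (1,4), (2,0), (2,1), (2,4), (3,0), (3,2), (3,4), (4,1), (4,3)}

This is the axiom for seriality; its first-order frame correspondent is ∀x ∃y Rxy.
F1: holds.
F2: fails — world o has no successor.
F3: fails — world 0 has no successor.
F4: fails — world s has no successor.
F5: holds.

F1, F5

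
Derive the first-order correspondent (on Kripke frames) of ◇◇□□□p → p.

This is a Sahlqvist (Geach-type) schema ◇^2□^3p → □^0◇^0p.
First-order correspondent: ∀x ∀y (xR²y → ∃w (yR³w ∧ x = w)).

∀x ∀y (xR²y → ∃w (yR³w ∧ x = w))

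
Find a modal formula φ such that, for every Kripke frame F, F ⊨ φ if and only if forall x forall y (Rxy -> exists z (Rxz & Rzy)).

□□s → □s

The condition is density. The C4 schema □□s → □s defines it.
Suppose □□s→□s is valid. Take Rxy and set V(s)={w : xR²w}. Then □□s at x, so □s at x, so s at y, i.e. ∃z(Rxz∧Rzy).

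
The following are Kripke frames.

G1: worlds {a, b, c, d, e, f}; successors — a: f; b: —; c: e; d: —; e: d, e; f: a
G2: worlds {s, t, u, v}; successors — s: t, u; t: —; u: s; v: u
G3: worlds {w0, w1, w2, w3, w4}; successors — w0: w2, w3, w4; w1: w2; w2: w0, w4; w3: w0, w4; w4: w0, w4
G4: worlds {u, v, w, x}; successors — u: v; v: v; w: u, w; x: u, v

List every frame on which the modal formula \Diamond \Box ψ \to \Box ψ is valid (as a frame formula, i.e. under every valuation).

The schema corresponds to the Euclidean property: \forall x \forall y \forall z (Rxy \wedge Rxz \to Ryz).
G1: fails — Raf and Raf but not Rff.
G2: fails — Rsu and Rsu but not Ruu.
G3: fails — Rw0w4 and Rw0w2 but not Rw4w2.
G4: fails — Rwu and Rww but not Ruw.
Valid on no frame.

none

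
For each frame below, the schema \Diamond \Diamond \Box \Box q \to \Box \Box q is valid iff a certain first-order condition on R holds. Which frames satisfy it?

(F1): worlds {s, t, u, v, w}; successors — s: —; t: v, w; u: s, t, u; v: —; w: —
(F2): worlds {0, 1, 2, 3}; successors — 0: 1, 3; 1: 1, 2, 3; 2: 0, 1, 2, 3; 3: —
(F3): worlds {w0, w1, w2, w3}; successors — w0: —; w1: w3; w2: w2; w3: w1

The schema corresponds to a generalized confluence (Geach) condition: \forall x \forall y \forall z ((x R^2 y \wedge x R^2 z) \to \exists w (y R^2 w \wedge z = w)).
(F1): fails — uR²s, uR²s but no w* with sR²w* and s=w*.
(F2): fails — 0R²3, 0R²1 but no w with 3R²w and 1=w.
(F3): satisfies the condition.

(F3)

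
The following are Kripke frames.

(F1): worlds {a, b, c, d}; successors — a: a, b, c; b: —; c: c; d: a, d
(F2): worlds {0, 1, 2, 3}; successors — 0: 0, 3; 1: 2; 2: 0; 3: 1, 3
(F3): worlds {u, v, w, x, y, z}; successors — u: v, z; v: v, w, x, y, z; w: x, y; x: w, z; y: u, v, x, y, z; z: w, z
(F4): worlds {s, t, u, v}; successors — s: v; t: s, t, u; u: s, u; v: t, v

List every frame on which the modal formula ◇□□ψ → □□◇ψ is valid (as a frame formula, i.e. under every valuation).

(F3)

This is the axiom for a generalized confluence (Geach) condition; its first-order frame correspondent is ∀x ∀y ∀z ((xRy ∧ xR²z) → ∃w (yR²w ∧ zRw)).
(F1): fails — aRa, aR²b but no w with aR²w and bRw.
(F2): fails — 0R0, 0R²1 but no w with 0R²w and 1Rw.
(F3): condition met.
(F4): fails — tRs, tR²u but no w with sR²w and uRw.
Valid on: (F3).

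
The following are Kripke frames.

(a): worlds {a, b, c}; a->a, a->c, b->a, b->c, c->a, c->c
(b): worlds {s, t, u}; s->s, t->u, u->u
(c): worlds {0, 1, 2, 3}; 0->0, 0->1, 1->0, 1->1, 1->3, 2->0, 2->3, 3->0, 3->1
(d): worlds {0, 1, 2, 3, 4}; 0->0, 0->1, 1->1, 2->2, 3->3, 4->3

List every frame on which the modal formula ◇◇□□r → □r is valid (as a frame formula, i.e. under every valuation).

This is the axiom for a generalized confluence (Geach) condition; its first-order frame correspondent is ∀x ∀y ∀z ((xR²y ∧ xRz) → ∃w (yR²w ∧ z = w)).
(a): holds.
(b): holds.
(c): holds.
(d): fails — 0R²1, 0R0 but no w with 1R²w and 0=w.
Valid on: (a), (b), (c).

(a), (b), (c)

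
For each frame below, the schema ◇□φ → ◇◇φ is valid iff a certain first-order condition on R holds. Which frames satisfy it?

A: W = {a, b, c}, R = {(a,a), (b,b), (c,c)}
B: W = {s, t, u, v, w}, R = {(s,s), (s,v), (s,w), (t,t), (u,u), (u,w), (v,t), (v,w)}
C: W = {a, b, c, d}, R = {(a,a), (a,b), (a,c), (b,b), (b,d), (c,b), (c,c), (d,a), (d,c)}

A, C

Frame correspondent (Sahlqvist): ∀x ∀y (xRy → ∃w (yRw ∧ xR²w)) — i.e. a generalized confluence (Geach) condition.
A: holds.
B: fails — sRw but no w* with wRw* and sR²w*.
C: holds.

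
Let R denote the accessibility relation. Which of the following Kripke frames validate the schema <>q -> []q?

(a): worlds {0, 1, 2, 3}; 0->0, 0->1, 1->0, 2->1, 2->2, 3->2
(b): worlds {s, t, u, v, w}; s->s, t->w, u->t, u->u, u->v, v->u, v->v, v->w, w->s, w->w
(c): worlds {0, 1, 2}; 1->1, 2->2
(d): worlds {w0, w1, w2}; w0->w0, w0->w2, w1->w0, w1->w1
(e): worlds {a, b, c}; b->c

(c), (e)

The schema corresponds to partial functionality: forall x forall y forall z (Rxy & Rxz -> y = z).
(a): fails — 0 sees both 0 and 1.
(b): fails — u sees both t and u.
(c): holds.
(d): fails — w0 sees both w0 and w2.
(e): holds.
Valid on: (c), (e).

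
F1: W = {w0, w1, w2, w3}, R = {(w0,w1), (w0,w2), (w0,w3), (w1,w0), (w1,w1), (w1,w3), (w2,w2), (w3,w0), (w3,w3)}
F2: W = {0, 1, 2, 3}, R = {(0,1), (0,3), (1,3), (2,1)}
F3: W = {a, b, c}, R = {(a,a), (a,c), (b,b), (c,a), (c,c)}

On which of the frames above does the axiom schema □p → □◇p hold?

Frame correspondent (Sahlqvist): ∀x ∀z (xRz → ∃w (xRw ∧ zRw)) — i.e. a generalized confluence (Geach) condition.
F1: satisfies the condition.
F2: fails — 0R3 but no w with 0Rw and 3Rw.
F3: satisfies the condition.

F1, F3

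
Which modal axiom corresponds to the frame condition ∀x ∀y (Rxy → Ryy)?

□(□p → p)

A defining formula is □(□p → p) (the T□ axiom).
Suppose □(□p→p) is valid. Take Rxy and set V(p)={w : Ryw}. Then at y, □p holds; since □(□p→p) at x, □p→p at y, so p at y, i.e. Ryy.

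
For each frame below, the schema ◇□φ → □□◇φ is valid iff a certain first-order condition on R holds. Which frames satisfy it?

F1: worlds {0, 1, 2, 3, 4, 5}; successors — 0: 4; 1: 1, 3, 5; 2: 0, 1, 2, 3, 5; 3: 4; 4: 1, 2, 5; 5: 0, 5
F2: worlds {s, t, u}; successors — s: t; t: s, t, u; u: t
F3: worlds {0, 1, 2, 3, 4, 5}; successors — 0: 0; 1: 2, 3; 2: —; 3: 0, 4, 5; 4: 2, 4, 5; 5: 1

Frame correspondent (Sahlqvist): ∀x ∀y ∀z ((xRy ∧ xR²z) → ∃w (yRw ∧ zRw)) — i.e. a generalized confluence (Geach) condition.
F1: fails — 1R1, 1R²0 but no w with 1Rw and 0Rw.
F2: condition met.
F3: fails — 1R2, 1R²0 but no w with 2Rw and 0Rw.

F2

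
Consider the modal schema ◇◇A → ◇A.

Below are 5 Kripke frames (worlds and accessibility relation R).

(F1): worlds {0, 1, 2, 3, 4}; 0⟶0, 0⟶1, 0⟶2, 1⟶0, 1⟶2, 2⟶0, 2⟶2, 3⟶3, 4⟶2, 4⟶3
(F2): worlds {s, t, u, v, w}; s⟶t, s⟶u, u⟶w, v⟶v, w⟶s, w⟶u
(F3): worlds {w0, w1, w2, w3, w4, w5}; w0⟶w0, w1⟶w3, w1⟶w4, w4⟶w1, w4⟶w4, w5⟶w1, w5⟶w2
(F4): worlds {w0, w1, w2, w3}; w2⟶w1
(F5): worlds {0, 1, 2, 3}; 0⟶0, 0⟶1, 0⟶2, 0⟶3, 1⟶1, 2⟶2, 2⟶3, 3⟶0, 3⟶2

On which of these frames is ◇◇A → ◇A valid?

The schema corresponds to transitivity: ∀x ∀y ∀z (Rxy ∧ Ryz → Rxz).
(F1): fails — R10 and R01 but not R11.
(F2): fails — Ruw and Rwu but not Ruu.
(F3): fails — Rw4w1 and Rw1w3 but not Rw4w3.
(F4): holds.
(F5): fails — R32 and R23 but not R33.

(F4)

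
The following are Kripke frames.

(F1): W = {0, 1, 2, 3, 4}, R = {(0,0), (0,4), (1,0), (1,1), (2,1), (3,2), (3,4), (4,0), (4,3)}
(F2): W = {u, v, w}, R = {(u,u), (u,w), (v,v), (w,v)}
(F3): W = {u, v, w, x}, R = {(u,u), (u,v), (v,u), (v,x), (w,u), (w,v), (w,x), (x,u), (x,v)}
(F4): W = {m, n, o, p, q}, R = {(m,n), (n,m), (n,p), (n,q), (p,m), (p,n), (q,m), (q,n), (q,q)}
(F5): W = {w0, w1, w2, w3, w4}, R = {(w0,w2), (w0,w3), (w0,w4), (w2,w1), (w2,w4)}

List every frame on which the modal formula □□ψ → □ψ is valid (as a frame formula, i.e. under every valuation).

Frame correspondent (Sahlqvist): ∀x ∀y (Rxy → ∃z (Rxz ∧ Rzy)) — i.e. density.
(F1): fails — R34 but no z with R3z and Rz4.
(F2): ✓.
(F3): fails — Rvx but no z with Rvz and Rzx.
(F4): fails — Rnp but no z with Rnz and Rzp.
(F5): fails — Rw2w4 but no z with Rw2z and Rzw4.

(F2)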